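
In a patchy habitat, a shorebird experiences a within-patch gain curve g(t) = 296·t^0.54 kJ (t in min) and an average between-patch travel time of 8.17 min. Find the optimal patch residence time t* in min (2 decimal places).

Maximise g(t)/(T+t): set derivative to zero → g'(t)(T+t) = g(t).
g'(t) = 0.54·296·t^-0.46. Setting 0.54·296·t^-0.46 = 296·t^0.54/(8.17+t) gives 0.54(8.17+t) = t, so 0.46·t = 0.54×8.17.
t* = 0.54×8.17/0.46 = 9.591 min.

9.59 min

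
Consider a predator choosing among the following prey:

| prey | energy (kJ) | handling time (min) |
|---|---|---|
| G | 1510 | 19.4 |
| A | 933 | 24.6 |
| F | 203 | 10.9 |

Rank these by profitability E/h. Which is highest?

In descending order of E/h:
G: 1510/19.4 = 77.8 kJ/min
A: 933/24.6 = 37.9 kJ/min
F: 203/10.9 = 18.6 kJ/min

G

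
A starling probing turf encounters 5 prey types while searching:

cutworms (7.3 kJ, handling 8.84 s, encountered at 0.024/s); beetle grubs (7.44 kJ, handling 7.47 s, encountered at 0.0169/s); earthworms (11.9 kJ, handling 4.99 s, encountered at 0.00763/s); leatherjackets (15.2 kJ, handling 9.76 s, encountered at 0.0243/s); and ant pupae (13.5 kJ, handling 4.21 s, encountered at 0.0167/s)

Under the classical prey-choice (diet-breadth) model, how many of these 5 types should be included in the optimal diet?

Profitabilities (E/h, kJ/s): ant pupae 3.21, earthworms 2.38, leatherjackets 1.56, beetle grubs 0.996, cutworms 0.826. Add prey in this order while the next type's profitability exceeds the intake rate on those already taken.
Rate on top 1: 0.2106. earthworms: 2.38 > 0.2106 → include.
Rate on top 2: 0.2853. leatherjackets: 1.56 > 0.2853 → include.
Rate on top 3: 0.5095. beetle grubs: 0.996 > 0.5095 → include.
Rate on top 4: 0.5513. cutworms: 0.826 > 0.5513 → include.
Optimal diet: ant pupae, earthworms, leatherjackets, beetle grubs, cutworms — 5 of 5 types.

5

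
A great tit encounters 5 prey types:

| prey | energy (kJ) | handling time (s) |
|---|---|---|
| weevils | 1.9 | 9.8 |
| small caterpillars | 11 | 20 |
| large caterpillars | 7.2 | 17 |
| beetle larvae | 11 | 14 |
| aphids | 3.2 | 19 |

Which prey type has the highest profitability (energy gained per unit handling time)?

Profitability E/h (kJ/s): weevils = 1.9/9.8 = 0.194, small caterpillars = 11/20 = 0.55, large caterpillars = 7.2/17 = 0.424, beetle larvae = 11/14 = 0.786, aphids = 3.2/19 = 0.168.
Ranked: beetle larvae > small caterpillars > large caterpillars > weevils > aphids.

beetle larvae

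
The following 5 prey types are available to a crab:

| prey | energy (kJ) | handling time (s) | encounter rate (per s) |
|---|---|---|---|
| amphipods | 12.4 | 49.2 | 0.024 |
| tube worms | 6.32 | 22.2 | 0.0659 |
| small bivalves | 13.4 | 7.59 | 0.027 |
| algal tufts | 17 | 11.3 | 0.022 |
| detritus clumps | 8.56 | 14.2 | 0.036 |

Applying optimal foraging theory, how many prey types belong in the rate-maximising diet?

3

Rank by E/h (kJ/s): small bivalves 1.77, algal tufts 1.5, detritus clumps 0.603, tube worms 0.285, amphipods 0.252. Include each in turn until the next type's E/h falls below the running intake rate.
Rate on top 1: 0.3003. algal tufts: 1.5 > 0.3003 → include.
Rate on top 2: 0.5062. detritus clumps: 0.603 > 0.5062 → include.
Rate on top 3: 0.5314. tube worms: 0.285 < 0.5314 → exclude; stop.
Optimal diet: small bivalves, algal tufts, detritus clumps — 3 of 5 types.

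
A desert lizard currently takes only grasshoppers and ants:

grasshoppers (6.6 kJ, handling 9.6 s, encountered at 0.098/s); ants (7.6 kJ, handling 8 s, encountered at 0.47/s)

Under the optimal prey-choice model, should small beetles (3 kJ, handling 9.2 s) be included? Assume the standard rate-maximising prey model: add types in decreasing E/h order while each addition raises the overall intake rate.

No

Current rate: (0.098×6.6 + 0.47×7.6)/(1 + 0.098×9.6 + 0.47×8) = 0.74 kJ/s.
small beetles: E/h = 3/9.2 = 0.3261 kJ/s.
Since 0.3261 < R, time spent handling small beetles is better spent searching.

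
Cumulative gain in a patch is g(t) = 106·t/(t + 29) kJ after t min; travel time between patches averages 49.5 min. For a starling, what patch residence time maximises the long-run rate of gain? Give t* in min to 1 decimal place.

37.9 min

By the marginal value theorem, leave when the instantaneous gain rate g'(t) equals the habitat-wide average g(t)/(T + t).
g'(t) = 106·29/(t + 29)². Setting 106·29/(t+29)² = 106t/[(t+29)(49.5+t)] gives 29(49.5+t) = t(t+29), so t² = 29×49.5 = 1436.
t* = √1436 = 37.89 min.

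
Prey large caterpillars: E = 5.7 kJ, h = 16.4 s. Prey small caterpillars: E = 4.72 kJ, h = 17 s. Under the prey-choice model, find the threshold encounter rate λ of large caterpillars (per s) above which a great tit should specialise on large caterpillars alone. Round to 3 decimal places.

The zero-one rule: include small caterpillars iff E₂/h₂ > λE₁/(1+λh₁). Equality gives the switch point.
λE₁h₂ = E₂ + λE₂h₁ ⇒ λ = E₂/(E₁h₂ − E₂h₁) = 4.72/(96.9 − 77.41) = 0.2422 per s.

0.242 per s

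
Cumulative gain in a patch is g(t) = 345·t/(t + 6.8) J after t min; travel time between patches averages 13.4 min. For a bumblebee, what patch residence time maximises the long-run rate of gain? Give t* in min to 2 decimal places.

9.55 min

Optimal t* satisfies g'(t*) = g(t*)/(T + t*).
g'(t) = 345·6.8/(t + 6.8)². Setting 345·6.8/(t+6.8)² = 345t/[(t+6.8)(13.4+t)] gives 6.8(13.4+t) = t(t+6.8), so t² = 6.8×13.4 = 91.12.
t* = √91.12 = 9.546 min.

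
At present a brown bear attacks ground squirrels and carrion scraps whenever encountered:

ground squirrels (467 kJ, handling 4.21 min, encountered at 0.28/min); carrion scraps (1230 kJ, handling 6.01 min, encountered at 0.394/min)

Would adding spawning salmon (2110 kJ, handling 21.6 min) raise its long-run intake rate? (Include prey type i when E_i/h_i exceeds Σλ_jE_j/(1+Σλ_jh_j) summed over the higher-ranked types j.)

Intake rate on the current diet: R = (0.28×467 + 0.394×1230) / (1 + 0.28×4.21 + 0.394×6.01) = 615.4/4.547 = 135.3 kJ/min.
spawning salmon: E/h = 2110/21.6 = 97.69 kJ/min.
97.69 < 135.3, so adding spawning salmon would lower the average — exclude it.

No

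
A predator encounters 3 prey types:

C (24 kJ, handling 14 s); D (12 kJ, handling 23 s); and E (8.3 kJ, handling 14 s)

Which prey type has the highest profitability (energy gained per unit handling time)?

In descending order of E/h:
C: 24/14 = 1.71 kJ/s
E: 8.3/14 = 0.593 kJ/s
D: 12/23 = 0.522 kJ/s

C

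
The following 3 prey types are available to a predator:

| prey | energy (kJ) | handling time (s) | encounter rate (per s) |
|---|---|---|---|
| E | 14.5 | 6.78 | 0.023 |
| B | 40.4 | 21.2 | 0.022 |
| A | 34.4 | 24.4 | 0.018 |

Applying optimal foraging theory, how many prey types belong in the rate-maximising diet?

3

Rank by E/h (kJ/s): E 2.14, B 1.91, A 1.41. Include each in turn until the next type's E/h falls below the running intake rate.
Rate on top 1: 0.2885. B: 1.91 > 0.2885 → include.
Rate on top 2: 0.7534. A: 1.41 > 0.7534 → include.
Optimal diet: E, B, A — 3 of 3 types.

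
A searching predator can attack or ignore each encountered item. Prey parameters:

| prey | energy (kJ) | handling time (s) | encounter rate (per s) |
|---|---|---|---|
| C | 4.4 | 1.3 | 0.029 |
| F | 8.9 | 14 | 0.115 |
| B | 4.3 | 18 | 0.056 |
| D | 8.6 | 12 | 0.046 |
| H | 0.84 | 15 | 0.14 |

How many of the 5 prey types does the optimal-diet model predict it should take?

3

Rank by E/h (kJ/s): C 3.38, D 0.717, F 0.636, B 0.239, H 0.056. Include each in turn until the next type's E/h falls below the running intake rate.
Rate on top 1: 0.123. D: 0.717 > 0.123 → include.
Rate on top 2: 0.3291. F: 0.636 > 0.3291 → include.
Rate on top 3: 0.4834. B: 0.239 < 0.4834 → exclude; stop.
Optimal diet: C, D, F — 3 of 5 types.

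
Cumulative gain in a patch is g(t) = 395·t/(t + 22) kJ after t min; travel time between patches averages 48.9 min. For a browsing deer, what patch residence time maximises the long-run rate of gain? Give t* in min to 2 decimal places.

32.80 min

Maximise g(t)/(T+t): set derivative to zero → g'(t)(T+t) = g(t).
g'(t) = 395·22/(t + 22)². Setting 395·22/(t+22)² = 395t/[(t+22)(48.9+t)] gives 22(48.9+t) = t(t+22), so t² = 22×48.9 = 1076.
t* = √1076 = 32.8 min.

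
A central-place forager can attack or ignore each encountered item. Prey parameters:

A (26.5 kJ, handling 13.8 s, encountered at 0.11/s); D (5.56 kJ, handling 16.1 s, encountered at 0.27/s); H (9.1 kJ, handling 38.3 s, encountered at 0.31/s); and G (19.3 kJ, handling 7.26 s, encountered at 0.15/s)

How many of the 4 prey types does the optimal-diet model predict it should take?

2

Rank by E/h (kJ/s): G 2.66, A 1.92, D 0.345, H 0.238. Include each in turn until the next type's E/h falls below the running intake rate.
Rate on top 1: 1.386. A: 1.92 > 1.386 → include.
Rate on top 2: 1.611. D: 0.345 < 1.611 → exclude; stop.
Optimal diet: G, A — 2 of 4 types.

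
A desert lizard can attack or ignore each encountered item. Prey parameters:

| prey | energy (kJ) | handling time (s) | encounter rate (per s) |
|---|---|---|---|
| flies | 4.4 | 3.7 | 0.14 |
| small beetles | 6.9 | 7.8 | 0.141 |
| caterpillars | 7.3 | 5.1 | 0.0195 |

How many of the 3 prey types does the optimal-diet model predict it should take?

3

Profitabilities (E/h, kJ/s): caterpillars 1.43, flies 1.19, small beetles 0.885. Add prey in this order while the next type's profitability exceeds the intake rate on those already taken.
Rate on top 1: 0.1295. flies: 1.19 > 0.1295 → include.
Rate on top 2: 0.4689. small beetles: 0.885 > 0.4689 → include.
Optimal diet: caterpillars, flies, small beetles — 3 of 3 types.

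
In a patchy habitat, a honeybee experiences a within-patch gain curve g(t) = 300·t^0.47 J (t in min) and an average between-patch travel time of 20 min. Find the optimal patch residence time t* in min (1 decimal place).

17.7 min

Maximise g(t)/(T+t): set derivative to zero → g'(t)(T+t) = g(t).
g'(t) = 0.47·300·t^-0.53. Setting 0.47·300·t^-0.53 = 300·t^0.47/(20+t) gives 0.47(20+t) = t, so 0.53·t = 0.47×20.
t* = 0.47×20/0.53 = 17.74 min.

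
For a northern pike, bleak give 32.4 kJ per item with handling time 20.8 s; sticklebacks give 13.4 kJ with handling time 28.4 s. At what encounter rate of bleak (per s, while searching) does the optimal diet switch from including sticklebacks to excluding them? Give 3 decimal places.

Drop sticklebacks once their profitability E₂/h₂ falls below the rate achievable on bleak alone: E₂/h₂ = λE₁/(1 + λh₁).
Solve for λ: λE₁h₂ = E₂(1 + λh₁) → λ(E₁h₂ − E₂h₁) = E₂ → λ = E₂/(E₁h₂ − E₂h₁).
λ = 13.4/(32.4×28.4 − 13.4×20.8) = 13.4/641.4 = 0.02089 per s.

0.021 per s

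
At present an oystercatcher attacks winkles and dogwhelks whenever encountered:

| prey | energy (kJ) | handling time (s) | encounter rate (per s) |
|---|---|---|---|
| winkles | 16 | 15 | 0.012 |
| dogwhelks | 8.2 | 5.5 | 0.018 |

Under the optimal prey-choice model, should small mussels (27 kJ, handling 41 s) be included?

Yes

Current rate: (0.012×16 + 0.018×8.2)/(1 + 0.012×15 + 0.018×5.5) = 0.2655 kJ/s.
small mussels: E/h = 27/41 = 0.6585 kJ/s.
0.6585 > 0.2655, so adding small mussels raises the average — include it.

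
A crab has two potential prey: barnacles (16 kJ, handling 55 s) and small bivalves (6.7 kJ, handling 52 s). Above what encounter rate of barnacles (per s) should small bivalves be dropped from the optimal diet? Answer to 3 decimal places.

0.014 per s

Drop small bivalves once their profitability E₂/h₂ falls below the rate achievable on barnacles alone: E₂/h₂ = λE₁/(1 + λh₁).
Solve for λ: λE₁h₂ = E₂(1 + λh₁) → λ(E₁h₂ − E₂h₁) = E₂ → λ = E₂/(E₁h₂ − E₂h₁).
λ = 6.7/(16×52 − 6.7×55) = 6.7/463.5 = 0.01446 per s.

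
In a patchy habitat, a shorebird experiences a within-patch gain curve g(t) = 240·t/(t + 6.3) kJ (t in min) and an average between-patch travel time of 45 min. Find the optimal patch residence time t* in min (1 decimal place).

Optimal t* satisfies g'(t*) = g(t*)/(T + t*).
g'(t) = 240·6.3/(t + 6.3)². Setting 240·6.3/(t+6.3)² = 240t/[(t+6.3)(45+t)] gives 6.3(45+t) = t(t+6.3), so t² = 6.3×45 = 283.5.
t* = √283.5 = 16.84 min.

16.8 min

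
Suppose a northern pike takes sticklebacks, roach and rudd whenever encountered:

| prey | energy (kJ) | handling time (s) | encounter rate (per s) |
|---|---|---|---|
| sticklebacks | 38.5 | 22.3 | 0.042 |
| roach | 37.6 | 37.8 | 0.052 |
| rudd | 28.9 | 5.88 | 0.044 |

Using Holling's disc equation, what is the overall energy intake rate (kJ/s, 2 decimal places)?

1.16 kJ/s

R = Σλ_iE_i / (1 + Σλ_ih_i)
Numerator: 0.042×38.5 + 0.052×37.6 + 0.044×28.9 = 4.844
Denominator: 1 + 0.042×22.3 + 0.052×37.8 + 0.044×5.88 = 4.161
R = 4.844/4.161 = 1.164 kJ/s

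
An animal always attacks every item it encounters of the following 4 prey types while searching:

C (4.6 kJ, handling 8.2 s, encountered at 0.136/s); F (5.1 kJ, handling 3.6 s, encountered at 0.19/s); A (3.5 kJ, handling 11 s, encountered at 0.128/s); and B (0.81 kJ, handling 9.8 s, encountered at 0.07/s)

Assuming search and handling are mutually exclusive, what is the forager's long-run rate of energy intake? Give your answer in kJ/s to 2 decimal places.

0.43 kJ/s

Energy encountered per unit search time: 0.136×4.6 + 0.19×5.1 + 0.128×3.5 + 0.07×0.81 = 2.099 kJ/s.
Handling time per unit search time: 0.136×8.2 + 0.19×3.6 + 0.128×11 + 0.07×9.8 = 3.893.
Rate = 2.099/(1 + 3.893) = 0.429 kJ/s.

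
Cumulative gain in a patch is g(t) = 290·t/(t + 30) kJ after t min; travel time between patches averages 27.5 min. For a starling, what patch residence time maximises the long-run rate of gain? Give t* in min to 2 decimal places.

28.72 min

Optimal t* satisfies g'(t*) = g(t*)/(T + t*).
g'(t) = 290·30/(t + 30)². Setting 290·30/(t+30)² = 290t/[(t+30)(27.5+t)] gives 30(27.5+t) = t(t+30), so t² = 30×27.5 = 825.
t* = √825 = 28.72 min.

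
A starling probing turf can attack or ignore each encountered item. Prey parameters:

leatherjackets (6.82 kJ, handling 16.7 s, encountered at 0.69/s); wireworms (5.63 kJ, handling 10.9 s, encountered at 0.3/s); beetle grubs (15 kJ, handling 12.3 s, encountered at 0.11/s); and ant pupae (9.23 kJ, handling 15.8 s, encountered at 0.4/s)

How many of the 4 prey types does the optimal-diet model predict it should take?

E/h in descending order: beetle grubs 1.22, ant pupae 0.584, wireworms 0.517, leatherjackets 0.408 kJ/s. The optimal diet is the largest prefix of this list for which every included type satisfies E_i/h_i > R on the types above it.
Rate on top 1: 0.7012. ant pupae: 0.584 < 0.7012 → exclude; stop.
Optimal diet: beetle grubs — 1 of 4 types.

1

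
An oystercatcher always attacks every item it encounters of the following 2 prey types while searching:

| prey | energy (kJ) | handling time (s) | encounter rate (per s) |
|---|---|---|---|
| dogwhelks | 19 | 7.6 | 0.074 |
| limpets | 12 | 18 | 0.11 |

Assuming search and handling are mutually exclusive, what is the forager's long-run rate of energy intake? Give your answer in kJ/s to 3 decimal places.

0.770 kJ/s

Energy encountered per unit search time: 0.074×19 + 0.11×12 = 2.726 kJ/s.
Handling time per unit search time: 0.074×7.6 + 0.11×18 = 2.542.
Rate = 2.726/(1 + 2.542) = 0.7695 kJ/s.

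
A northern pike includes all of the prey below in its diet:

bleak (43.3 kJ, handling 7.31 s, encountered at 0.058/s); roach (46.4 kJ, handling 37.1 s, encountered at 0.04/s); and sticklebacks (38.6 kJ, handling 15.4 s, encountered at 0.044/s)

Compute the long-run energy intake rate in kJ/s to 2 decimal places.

R = (0.058×43.3 + 0.04×46.4 + 0.044×38.6) / (1 + 0.058×7.31 + 0.04×37.1 + 0.044×15.4) = 6.066/3.586 = 1.692 kJ/s.

1.69 kJ/s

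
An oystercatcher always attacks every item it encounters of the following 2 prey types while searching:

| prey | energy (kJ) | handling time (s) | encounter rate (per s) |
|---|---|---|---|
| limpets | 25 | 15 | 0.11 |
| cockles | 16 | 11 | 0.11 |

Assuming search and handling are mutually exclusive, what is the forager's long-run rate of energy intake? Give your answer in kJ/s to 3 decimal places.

1.168 kJ/s

R = (0.11×25 + 0.11×16) / (1 + 0.11×15 + 0.11×11) = 4.51/3.86 = 1.168 kJ/s.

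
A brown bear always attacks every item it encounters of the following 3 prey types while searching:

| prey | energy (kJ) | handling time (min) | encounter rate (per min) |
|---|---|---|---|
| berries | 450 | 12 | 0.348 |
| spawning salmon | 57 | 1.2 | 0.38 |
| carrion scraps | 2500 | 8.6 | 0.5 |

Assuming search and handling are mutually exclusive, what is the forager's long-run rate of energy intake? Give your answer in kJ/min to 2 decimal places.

143.80 kJ/min

R = Σλ_iE_i / (1 + Σλ_ih_i)
Numerator: 0.348×450 + 0.38×57 + 0.5×2500 = 1428
Denominator: 1 + 0.348×12 + 0.38×1.2 + 0.5×8.6 = 9.932
R = 1428/9.932 = 143.8 kJ/min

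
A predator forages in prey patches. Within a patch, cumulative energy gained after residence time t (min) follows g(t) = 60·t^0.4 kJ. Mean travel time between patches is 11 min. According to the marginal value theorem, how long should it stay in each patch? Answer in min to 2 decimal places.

By the marginal value theorem, leave when the instantaneous gain rate g'(t) equals the habitat-wide average g(t)/(T + t).
g'(t) = 0.4·60·t^-0.6. Setting 0.4·60·t^-0.6 = 60·t^0.4/(11+t) gives 0.4(11+t) = t, so 0.60·t = 0.4×11.
t* = 0.4×11/0.60 = 7.333 min.

7.33 min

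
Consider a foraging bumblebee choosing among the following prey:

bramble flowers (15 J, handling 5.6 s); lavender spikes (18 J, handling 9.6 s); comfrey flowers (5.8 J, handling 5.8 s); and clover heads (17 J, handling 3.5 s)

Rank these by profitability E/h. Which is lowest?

In descending order of E/h:
clover heads: 17/3.5 = 4.86 J/s
bramble flowers: 15/5.6 = 2.68 J/s
lavender spikes: 18/9.6 = 1.88 J/s
comfrey flowers: 5.8/5.8 = 1 J/s

comfrey flowers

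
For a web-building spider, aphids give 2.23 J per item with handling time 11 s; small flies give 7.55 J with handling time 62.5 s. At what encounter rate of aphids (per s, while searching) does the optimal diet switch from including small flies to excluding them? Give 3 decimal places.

0.134 per s

Drop small flies once their profitability E₂/h₂ falls below the rate achievable on aphids alone: E₂/h₂ = λE₁/(1 + λh₁).
Solve for λ: λE₁h₂ = E₂(1 + λh₁) → λ(E₁h₂ − E₂h₁) = E₂ → λ = E₂/(E₁h₂ − E₂h₁).
λ = 7.55/(2.23×62.5 − 7.55×11) = 7.55/56.33 = 0.134 per s.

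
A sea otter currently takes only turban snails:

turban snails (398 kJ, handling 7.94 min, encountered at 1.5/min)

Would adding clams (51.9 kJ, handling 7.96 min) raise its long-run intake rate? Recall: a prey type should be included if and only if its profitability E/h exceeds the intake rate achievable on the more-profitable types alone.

No

Current rate: (1.5×398)/(1 + 1.5×7.94) = 46.24 kJ/min.
Profitability of clams: 51.9/7.96 = 6.52 kJ/min.
6.52 < 46.24, so adding clams would lower the average — exclude it.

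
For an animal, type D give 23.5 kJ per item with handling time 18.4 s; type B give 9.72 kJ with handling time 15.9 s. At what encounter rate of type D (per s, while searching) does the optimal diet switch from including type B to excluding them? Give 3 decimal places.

0.050 per s

At the threshold, the rate on type D alone equals the profitability of type B: λ·23.5/(1 + λ·18.4) = 9.72/15.9 = 0.6113.
Rearranging, λ(23.5 − 0.6113×18.4) = 0.6113, so λ = 0.6113/12.25 = 0.0499 per s.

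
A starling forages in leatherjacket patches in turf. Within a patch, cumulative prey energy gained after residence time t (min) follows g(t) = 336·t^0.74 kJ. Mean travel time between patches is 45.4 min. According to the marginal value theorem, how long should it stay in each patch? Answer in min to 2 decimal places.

Maximise g(t)/(T+t): set derivative to zero → g'(t)(T+t) = g(t).
g'(t) = 0.74·336·t^-0.26. Setting 0.74·336·t^-0.26 = 336·t^0.74/(45.4+t) gives 0.74(45.4+t) = t, so 0.26·t = 0.74×45.4.
t* = 0.74×45.4/0.26 = 129.2 min.

129.22 min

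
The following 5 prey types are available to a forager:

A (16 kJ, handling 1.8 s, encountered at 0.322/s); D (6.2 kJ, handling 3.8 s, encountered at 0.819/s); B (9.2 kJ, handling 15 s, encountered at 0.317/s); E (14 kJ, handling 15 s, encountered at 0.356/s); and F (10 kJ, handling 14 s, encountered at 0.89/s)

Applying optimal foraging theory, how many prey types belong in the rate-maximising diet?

E/h in descending order: A 8.89, D 1.63, E 0.933, F 0.714, B 0.613 kJ/s. The optimal diet is the largest prefix of this list for which every included type satisfies E_i/h_i > R on the types above it.
Rate on top 1: 3.262. D: 1.63 < 3.262 → exclude; stop.
Optimal diet: A — 1 of 5 types.

1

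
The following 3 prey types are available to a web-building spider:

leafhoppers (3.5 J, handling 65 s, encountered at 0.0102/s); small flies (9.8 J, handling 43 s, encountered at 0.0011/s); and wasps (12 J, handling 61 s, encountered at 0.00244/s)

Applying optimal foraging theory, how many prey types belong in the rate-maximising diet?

3

Rank by E/h (J/s): small flies 0.228, wasps 0.197, leafhoppers 0.0538. Include each in turn until the next type's E/h falls below the running intake rate.
Rate on top 1: 0.01029. wasps: 0.197 > 0.01029 → include.
Rate on top 2: 0.03349. leafhoppers: 0.0538 > 0.03349 → include.
Optimal diet: small flies, wasps, leafhoppers — 3 of 3 types.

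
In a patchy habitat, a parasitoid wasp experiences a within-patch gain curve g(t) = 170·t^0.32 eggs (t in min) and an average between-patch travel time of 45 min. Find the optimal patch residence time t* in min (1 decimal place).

21.2 min

Optimal t* satisfies g'(t*) = g(t*)/(T + t*).
g'(t) = 0.32·170·t^-0.68. Setting 0.32·170·t^-0.68 = 170·t^0.32/(45+t) gives 0.32(45+t) = t, so 0.68·t = 0.32×45.
t* = 0.32×45/0.68 = 21.18 min.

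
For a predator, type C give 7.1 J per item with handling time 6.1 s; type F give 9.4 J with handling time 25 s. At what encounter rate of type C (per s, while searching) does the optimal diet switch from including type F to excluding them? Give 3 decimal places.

At the threshold, the rate on type C alone equals the profitability of type F: λ·7.1/(1 + λ·6.1) = 9.4/25 = 0.376.
Rearranging, λ(7.1 − 0.376×6.1) = 0.376, so λ = 0.376/4.806 = 0.07823 per s.

0.078 per s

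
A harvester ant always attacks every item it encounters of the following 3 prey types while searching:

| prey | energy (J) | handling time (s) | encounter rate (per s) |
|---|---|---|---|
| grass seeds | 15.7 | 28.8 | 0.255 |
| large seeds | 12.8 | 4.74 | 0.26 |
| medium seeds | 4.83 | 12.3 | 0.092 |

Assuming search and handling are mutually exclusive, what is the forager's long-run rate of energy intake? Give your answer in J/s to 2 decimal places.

R = Σλ_iE_i / (1 + Σλ_ih_i)
Numerator: 0.255×15.7 + 0.26×12.8 + 0.092×4.83 = 7.776
Denominator: 1 + 0.255×28.8 + 0.26×4.74 + 0.092×12.3 = 10.71
R = 7.776/10.71 = 0.7262 J/s

0.73 J/s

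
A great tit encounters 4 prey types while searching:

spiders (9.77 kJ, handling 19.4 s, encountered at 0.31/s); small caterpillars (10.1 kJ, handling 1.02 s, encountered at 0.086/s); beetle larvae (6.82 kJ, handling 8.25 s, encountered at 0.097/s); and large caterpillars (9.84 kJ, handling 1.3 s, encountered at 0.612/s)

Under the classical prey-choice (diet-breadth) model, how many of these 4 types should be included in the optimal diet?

E/h in descending order: small caterpillars 9.9, large caterpillars 7.57, beetle larvae 0.827, spiders 0.504 kJ/s. The optimal diet is the largest prefix of this list for which every included type satisfies E_i/h_i > R on the types above it.
Rate on top 1: 0.7986. large caterpillars: 7.57 > 0.7986 → include.
Rate on top 2: 3.659. beetle larvae: 0.827 < 3.659 → exclude; stop.
Optimal diet: small caterpillars, large caterpillars — 2 of 4 types.

2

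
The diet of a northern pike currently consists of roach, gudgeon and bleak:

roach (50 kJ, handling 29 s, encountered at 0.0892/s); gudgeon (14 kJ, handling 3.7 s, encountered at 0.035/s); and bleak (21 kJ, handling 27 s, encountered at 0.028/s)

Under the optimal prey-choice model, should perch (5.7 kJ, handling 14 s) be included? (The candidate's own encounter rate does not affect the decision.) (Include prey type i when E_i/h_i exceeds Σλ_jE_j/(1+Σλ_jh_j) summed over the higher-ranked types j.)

Intake rate on the current diet: R = (0.0892×50 + 0.035×14 + 0.028×21) / (1 + 0.0892×29 + 0.035×3.7 + 0.028×27) = 5.538/4.472 = 1.238 kJ/s.
perch: E/h = 5.7/14 = 0.4071 kJ/s.
0.4071 < 1.238, so adding perch would lower the average — exclude it.

No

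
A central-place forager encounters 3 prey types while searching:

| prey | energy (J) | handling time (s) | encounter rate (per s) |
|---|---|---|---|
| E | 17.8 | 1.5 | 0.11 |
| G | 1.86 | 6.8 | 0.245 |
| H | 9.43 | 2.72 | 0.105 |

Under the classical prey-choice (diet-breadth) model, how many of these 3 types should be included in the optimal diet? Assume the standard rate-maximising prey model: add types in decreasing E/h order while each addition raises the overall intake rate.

E/h in descending order: E 11.9, H 3.47, G 0.274 J/s. The optimal diet is the largest prefix of this list for which every included type satisfies E_i/h_i > R on the types above it.
Rate on top 1: 1.681. H: 3.47 > 1.681 → include.
Rate on top 2: 2.032. G: 0.274 < 2.032 → exclude; stop.
Optimal diet: E, H — 2 of 3 types.

2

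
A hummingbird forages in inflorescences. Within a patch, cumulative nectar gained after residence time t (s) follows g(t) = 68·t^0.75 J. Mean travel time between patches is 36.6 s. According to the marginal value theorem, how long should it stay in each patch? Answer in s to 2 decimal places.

109.80 s

Maximise g(t)/(T+t): set derivative to zero → g'(t)(T+t) = g(t).
g'(t) = 0.75·68·t^-0.25. Setting 0.75·68·t^-0.25 = 68·t^0.75/(36.6+t) gives 0.75(36.6+t) = t, so 0.25·t = 0.75×36.6.
t* = 0.75×36.6/0.25 = 109.8 s.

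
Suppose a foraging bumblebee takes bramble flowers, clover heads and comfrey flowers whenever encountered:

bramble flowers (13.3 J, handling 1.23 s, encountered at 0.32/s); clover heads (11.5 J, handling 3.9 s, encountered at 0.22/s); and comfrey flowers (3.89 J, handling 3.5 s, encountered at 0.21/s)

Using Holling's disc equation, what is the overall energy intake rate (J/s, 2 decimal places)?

R = (0.32×13.3 + 0.22×11.5 + 0.21×3.89) / (1 + 0.32×1.23 + 0.22×3.9 + 0.21×3.5) = 7.603/2.987 = 2.546 J/s.

2.55 J/s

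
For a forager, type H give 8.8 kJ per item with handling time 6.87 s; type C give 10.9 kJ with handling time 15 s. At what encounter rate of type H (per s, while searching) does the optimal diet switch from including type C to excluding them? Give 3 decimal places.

0.191 per s

The zero-one rule: include type C iff E₂/h₂ > λE₁/(1+λh₁). Equality gives the switch point.
λE₁h₂ = E₂ + λE₂h₁ ⇒ λ = E₂/(E₁h₂ − E₂h₁) = 10.9/(132 − 74.88) = 0.1908 per s.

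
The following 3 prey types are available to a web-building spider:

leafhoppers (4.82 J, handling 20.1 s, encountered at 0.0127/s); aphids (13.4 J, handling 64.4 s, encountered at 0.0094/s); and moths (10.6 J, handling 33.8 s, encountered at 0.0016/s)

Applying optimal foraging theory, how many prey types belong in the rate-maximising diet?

3

Profitabilities (E/h, J/s): moths 0.314, leafhoppers 0.24, aphids 0.208. Add prey in this order while the next type's profitability exceeds the intake rate on those already taken.
Rate on top 1: 0.01609. leafhoppers: 0.24 > 0.01609 → include.
Rate on top 2: 0.0597. aphids: 0.208 > 0.0597 → include.
Optimal diet: moths, leafhoppers, aphids — 3 of 3 types.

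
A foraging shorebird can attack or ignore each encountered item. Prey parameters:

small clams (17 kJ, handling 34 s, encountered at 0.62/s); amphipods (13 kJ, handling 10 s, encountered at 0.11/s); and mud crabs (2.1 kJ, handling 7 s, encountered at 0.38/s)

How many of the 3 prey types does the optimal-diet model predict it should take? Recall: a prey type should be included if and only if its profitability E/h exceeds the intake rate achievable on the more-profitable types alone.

Rank by E/h (kJ/s): amphipods 1.3, small clams 0.5, mud crabs 0.3. Include each in turn until the next type's E/h falls below the running intake rate.
Rate on top 1: 0.681. small clams: 0.5 < 0.681 → exclude; stop.
Optimal diet: amphipods — 1 of 3 types.

1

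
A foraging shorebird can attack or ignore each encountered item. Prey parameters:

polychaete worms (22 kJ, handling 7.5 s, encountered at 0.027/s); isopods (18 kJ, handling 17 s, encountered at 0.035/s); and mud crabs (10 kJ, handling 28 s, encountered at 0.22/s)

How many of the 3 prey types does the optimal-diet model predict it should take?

2

Rank by E/h (kJ/s): polychaete worms 2.93, isopods 1.06, mud crabs 0.357. Include each in turn until the next type's E/h falls below the running intake rate.
Rate on top 1: 0.494. isopods: 1.06 > 0.494 → include.
Rate on top 2: 0.6809. mud crabs: 0.357 < 0.6809 → exclude; stop.
Optimal diet: polychaete worms, isopods — 2 of 3 types.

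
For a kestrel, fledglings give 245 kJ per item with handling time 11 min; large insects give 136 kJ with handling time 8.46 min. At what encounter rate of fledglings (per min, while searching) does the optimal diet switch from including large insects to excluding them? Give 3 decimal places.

0.236 per min

The zero-one rule: include large insects iff E₂/h₂ > λE₁/(1+λh₁). Equality gives the switch point.
λE₁h₂ = E₂ + λE₂h₁ ⇒ λ = E₂/(E₁h₂ − E₂h₁) = 136/(2073 − 1496) = 0.2358 per min.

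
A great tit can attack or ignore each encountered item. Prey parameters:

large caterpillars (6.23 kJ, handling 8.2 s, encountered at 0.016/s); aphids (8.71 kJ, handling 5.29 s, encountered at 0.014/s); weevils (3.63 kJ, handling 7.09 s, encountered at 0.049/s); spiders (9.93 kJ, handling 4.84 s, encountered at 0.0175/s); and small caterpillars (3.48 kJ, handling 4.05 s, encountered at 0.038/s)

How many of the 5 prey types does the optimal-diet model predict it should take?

Profitabilities (E/h, kJ/s): spiders 2.05, aphids 1.65, small caterpillars 0.859, large caterpillars 0.76, weevils 0.512. Add prey in this order while the next type's profitability exceeds the intake rate on those already taken.
Rate on top 1: 0.1602. aphids: 1.65 > 0.1602 → include.
Rate on top 2: 0.2552. small caterpillars: 0.859 > 0.2552 → include.
Rate on top 3: 0.326. large caterpillars: 0.76 > 0.326 → include.
Rate on top 4: 0.3654. weevils: 0.512 > 0.3654 → include.
Optimal diet: spiders, aphids, small caterpillars, large caterpillars, weevils — 5 of 5 types.

5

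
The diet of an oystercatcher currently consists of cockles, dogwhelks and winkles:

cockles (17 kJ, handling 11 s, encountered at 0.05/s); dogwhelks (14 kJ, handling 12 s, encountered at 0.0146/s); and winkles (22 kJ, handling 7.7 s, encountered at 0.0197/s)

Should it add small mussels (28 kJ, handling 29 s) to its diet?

Yes

Intake rate on the current diet: R = (0.05×17 + 0.0146×14 + 0.0197×22) / (1 + 0.05×11 + 0.0146×12 + 0.0197×7.7) = 1.488/1.877 = 0.7927 kJ/s.
Profitability of small mussels: 28/29 = 0.9655 kJ/s.
0.9655 > 0.7927, so adding small mussels raises the average — include it.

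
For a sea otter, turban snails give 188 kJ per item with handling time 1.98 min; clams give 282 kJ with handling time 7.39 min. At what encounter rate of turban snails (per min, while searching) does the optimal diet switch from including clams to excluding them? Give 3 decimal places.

0.339 per min

Drop clams once their profitability E₂/h₂ falls below the rate achievable on turban snails alone: E₂/h₂ = λE₁/(1 + λh₁).
Solve for λ: λE₁h₂ = E₂(1 + λh₁) → λ(E₁h₂ − E₂h₁) = E₂ → λ = E₂/(E₁h₂ − E₂h₁).
λ = 282/(188×7.39 − 282×1.98) = 282/831 = 0.3394 per min.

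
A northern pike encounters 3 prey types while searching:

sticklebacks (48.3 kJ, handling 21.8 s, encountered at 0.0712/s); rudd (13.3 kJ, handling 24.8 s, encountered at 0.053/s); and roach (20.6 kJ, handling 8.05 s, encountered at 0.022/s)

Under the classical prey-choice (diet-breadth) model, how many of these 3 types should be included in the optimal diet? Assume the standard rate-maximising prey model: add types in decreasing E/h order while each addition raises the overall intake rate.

E/h in descending order: roach 2.56, sticklebacks 2.22, rudd 0.536 kJ/s. The optimal diet is the largest prefix of this list for which every included type satisfies E_i/h_i > R on the types above it.
Rate on top 1: 0.385. sticklebacks: 2.22 > 0.385 → include.
Rate on top 2: 1.426. rudd: 0.536 < 1.426 → exclude; stop.
Optimal diet: roach, sticklebacks — 2 of 3 types.

2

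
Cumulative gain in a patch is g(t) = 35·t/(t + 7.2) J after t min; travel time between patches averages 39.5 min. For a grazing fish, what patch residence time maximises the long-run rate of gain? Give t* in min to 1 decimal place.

16.9 min

Optimal t* satisfies g'(t*) = g(t*)/(T + t*).
g'(t) = 35·7.2/(t + 7.2)². Setting 35·7.2/(t+7.2)² = 35t/[(t+7.2)(39.5+t)] gives 7.2(39.5+t) = t(t+7.2), so t² = 7.2×39.5 = 284.4.
t* = √284.4 = 16.86 min.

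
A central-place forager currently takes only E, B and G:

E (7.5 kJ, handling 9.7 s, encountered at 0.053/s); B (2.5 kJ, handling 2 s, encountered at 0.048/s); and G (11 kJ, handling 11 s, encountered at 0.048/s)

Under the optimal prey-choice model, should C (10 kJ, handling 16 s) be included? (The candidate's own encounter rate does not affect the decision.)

Current rate: (0.053×7.5 + 0.048×2.5 + 0.048×11)/(1 + 0.053×9.7 + 0.048×2 + 0.048×11) = 0.489 kJ/s.
Profitability of C: 10/16 = 0.625 kJ/s.
0.625 > 0.489, so adding C raises the average — include it.

Yes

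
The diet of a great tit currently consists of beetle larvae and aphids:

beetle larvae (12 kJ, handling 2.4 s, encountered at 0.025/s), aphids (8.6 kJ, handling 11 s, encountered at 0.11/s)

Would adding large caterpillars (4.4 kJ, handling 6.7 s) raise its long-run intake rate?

On beetle larvae and aphids alone, R = ΣλE/(1+Σλh) = 1.246/2.27 = 0.5489 kJ/s.
large caterpillars: E/h = 4.4/6.7 = 0.6567 kJ/s.
Since 0.6567 > R, including large caterpillars increases the long-run rate.

Yes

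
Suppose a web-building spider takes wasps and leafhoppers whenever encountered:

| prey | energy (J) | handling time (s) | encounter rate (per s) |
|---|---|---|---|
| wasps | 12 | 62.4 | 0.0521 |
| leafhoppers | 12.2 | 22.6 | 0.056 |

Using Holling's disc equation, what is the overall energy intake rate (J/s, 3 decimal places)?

Energy encountered per unit search time: 0.0521×12 + 0.056×12.2 = 1.308 J/s.
Handling time per unit search time: 0.0521×62.4 + 0.056×22.6 = 4.517.
Rate = 1.308/(1 + 4.517) = 0.2372 J/s.

0.237 J/s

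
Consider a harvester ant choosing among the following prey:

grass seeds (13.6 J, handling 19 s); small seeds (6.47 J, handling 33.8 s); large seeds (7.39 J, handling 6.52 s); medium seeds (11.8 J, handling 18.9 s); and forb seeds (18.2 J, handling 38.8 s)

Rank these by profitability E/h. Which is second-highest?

grass seeds

In descending order of E/h:
large seeds: 7.39/6.52 = 1.13 J/s
grass seeds: 13.6/19 = 0.716 J/s
medium seeds: 11.8/18.9 = 0.624 J/s
forb seeds: 18.2/38.8 = 0.469 J/s
small seeds: 6.47/33.8 = 0.191 J/s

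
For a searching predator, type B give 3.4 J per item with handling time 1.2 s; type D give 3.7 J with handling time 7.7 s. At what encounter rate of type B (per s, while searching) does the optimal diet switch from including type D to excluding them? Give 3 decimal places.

0.170 per s

Drop type D once their profitability E₂/h₂ falls below the rate achievable on type B alone: E₂/h₂ = λE₁/(1 + λh₁).
Solve for λ: λE₁h₂ = E₂(1 + λh₁) → λ(E₁h₂ − E₂h₁) = E₂ → λ = E₂/(E₁h₂ − E₂h₁).
λ = 3.7/(3.4×7.7 − 3.7×1.2) = 3.7/21.74 = 0.1702 per s.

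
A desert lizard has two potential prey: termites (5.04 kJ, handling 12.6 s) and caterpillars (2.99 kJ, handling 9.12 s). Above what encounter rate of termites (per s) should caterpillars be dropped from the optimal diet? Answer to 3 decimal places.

0.361 per s

The zero-one rule: include caterpillars iff E₂/h₂ > λE₁/(1+λh₁). Equality gives the switch point.
λE₁h₂ = E₂ + λE₂h₁ ⇒ λ = E₂/(E₁h₂ − E₂h₁) = 2.99/(45.96 − 37.67) = 0.3606 per s.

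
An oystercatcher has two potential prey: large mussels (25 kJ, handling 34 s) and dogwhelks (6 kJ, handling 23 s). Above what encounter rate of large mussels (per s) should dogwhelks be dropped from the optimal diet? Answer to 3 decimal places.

Drop dogwhelks once their profitability E₂/h₂ falls below the rate achievable on large mussels alone: E₂/h₂ = λE₁/(1 + λh₁).
Solve for λ: λE₁h₂ = E₂(1 + λh₁) → λ(E₁h₂ − E₂h₁) = E₂ → λ = E₂/(E₁h₂ − E₂h₁).
λ = 6/(25×23 − 6×34) = 6/371 = 0.01617 per s.

0.016 per s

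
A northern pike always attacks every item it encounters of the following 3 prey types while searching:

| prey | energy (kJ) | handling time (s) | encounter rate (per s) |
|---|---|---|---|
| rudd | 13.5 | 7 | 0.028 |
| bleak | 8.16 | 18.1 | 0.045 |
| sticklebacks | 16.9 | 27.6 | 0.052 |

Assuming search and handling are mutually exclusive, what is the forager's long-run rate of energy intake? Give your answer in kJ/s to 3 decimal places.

R = Σλ_iE_i / (1 + Σλ_ih_i)
Numerator: 0.028×13.5 + 0.045×8.16 + 0.052×16.9 = 1.624
Denominator: 1 + 0.028×7 + 0.045×18.1 + 0.052×27.6 = 3.446
R = 1.624/3.446 = 0.4713 kJ/s

0.471 kJ/s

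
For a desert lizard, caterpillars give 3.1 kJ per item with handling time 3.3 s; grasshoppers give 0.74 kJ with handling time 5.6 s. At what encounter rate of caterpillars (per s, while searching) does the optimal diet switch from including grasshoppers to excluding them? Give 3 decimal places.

The zero-one rule: include grasshoppers iff E₂/h₂ > λE₁/(1+λh₁). Equality gives the switch point.
λE₁h₂ = E₂ + λE₂h₁ ⇒ λ = E₂/(E₁h₂ − E₂h₁) = 0.74/(17.36 − 2.442) = 0.0496 per s.

0.050 per s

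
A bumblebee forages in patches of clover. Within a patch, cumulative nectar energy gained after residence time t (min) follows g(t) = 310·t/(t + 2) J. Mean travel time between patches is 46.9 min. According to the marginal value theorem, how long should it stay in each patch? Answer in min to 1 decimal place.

9.7 min

Maximise g(t)/(T+t): set derivative to zero → g'(t)(T+t) = g(t).
g'(t) = 310·2/(t + 2)². Setting 310·2/(t+2)² = 310t/[(t+2)(46.9+t)] gives 2(46.9+t) = t(t+2), so t² = 2×46.9 = 93.8.
t* = √93.8 = 9.685 min.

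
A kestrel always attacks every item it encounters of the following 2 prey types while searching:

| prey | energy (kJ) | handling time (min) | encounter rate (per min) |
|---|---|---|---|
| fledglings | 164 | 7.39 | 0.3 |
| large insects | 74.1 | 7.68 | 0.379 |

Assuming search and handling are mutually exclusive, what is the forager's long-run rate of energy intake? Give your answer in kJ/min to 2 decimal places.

12.61 kJ/min

Energy encountered per unit search time: 0.3×164 + 0.379×74.1 = 77.28 kJ/min.
Handling time per unit search time: 0.3×7.39 + 0.379×7.68 = 5.128.
Rate = 77.28/(1 + 5.128) = 12.61 kJ/min.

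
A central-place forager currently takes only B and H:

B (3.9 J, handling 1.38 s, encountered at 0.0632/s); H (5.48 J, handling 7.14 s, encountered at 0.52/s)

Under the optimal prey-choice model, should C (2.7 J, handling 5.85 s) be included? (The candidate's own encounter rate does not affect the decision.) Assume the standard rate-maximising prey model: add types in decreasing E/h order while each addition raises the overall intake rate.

Current rate: (0.0632×3.9 + 0.52×5.48)/(1 + 0.0632×1.38 + 0.52×7.14) = 0.645 J/s.
C: E/h = 2.7/5.85 = 0.4615 J/s.
0.4615 < 0.645, so adding C would lower the average — exclude it.

No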